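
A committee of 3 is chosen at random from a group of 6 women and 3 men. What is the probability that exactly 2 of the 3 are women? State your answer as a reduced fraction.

15/28

Total number of selections: C(9,3) = 84.
Selections with exactly 2 women: choose 2 of the 6 women and 1 of the 3 men, C(6,2)·C(3,1) = 15·3 = 45.
Probability = 45/84 = 15/28.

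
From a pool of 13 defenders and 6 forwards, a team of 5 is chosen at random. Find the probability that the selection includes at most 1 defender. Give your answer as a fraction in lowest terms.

67/3876

There are C(19,5) = 11628 ways to choose the 5.
Favorable selections (at most 1 defender): C(13,0)·C(6,5) + C(13,1)·C(6,4) = 6 + 195 = 201.
Probability = 201/11628 = 67/3876.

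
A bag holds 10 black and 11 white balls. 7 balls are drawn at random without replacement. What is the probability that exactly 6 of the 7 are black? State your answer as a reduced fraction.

77/3876

Total number of selections: C(21,7) = 116280.
Selections with exactly 6 black: choose 6 of the 10 black and 1 of the 11 white, C(10,6)·C(11,1) = 210·11 = 2310.
Probability = 2310/116280 = 77/3876.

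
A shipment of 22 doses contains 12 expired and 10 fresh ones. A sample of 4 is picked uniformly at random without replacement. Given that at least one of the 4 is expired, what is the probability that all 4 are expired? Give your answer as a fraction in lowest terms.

Work in counts. Selections with at least one expired: C(22,4) − C(10,4) = 7315 − 210 = 7105.
Of those, selections where all 4 are expired: C(12,4) = 495.
Conditional probability = 495/7105 = 99/1421.

99/1421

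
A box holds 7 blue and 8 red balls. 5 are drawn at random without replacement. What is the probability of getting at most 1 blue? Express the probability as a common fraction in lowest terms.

2/11

Total selections: C(15,5) = 3003.
Favorable selections (at most 1 blue): C(7,0)·C(8,5) + C(7,1)·C(8,4) = 56 + 490 = 546.
Probability = 546/3003 = 2/11.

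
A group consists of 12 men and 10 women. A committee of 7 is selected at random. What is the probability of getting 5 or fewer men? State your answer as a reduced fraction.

16/17

There are C(22,7) = 170544 ways to choose the 7.
Count the complement (more than 5 men): C(12,6)·C(10,1) + C(12,7)·C(10,0) = 9240 + 792 = 10032.
Probability = 1 − 10032/170544 = 160512/170544 = 16/17.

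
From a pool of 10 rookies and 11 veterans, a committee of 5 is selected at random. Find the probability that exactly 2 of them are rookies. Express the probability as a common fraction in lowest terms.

There are C(21,5) = 20349 ways to choose 5 from 21.
Selections with exactly 2 rookies: choose 2 of the 10 rookies and 3 of the 11 veterans, C(10,2)·C(11,3) = 45·165 = 7425.
Probability = 7425/20349 = 825/2261.

825/2261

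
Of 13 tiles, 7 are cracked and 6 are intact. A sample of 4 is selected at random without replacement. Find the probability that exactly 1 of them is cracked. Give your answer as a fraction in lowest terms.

28/143

There are C(13,4) = 715 ways to choose 4 from 13.
Selections with exactly 1 cracked: choose 1 of the 7 cracked and 3 of the 6 intact, C(7,1)·C(6,3) = 7·20 = 140.
Probability = 140/715 = 28/143.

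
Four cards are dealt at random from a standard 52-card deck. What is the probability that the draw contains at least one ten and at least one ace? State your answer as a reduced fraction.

1332/20825

There are C(52,4) = 270725 possible draws.
By inclusion-exclusion on the complements, draws missing all tens or all aces: C(48,4) + C(48,4) − C(44,4) = 194580 + 194580 − 135751 = 253409.
So draws with at least one of each: 270725 − 253409 = 17316, probability 17316/270725 = 1332/20825.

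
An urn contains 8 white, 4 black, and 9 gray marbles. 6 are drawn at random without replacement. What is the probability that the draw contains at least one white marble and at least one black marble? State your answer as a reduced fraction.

296/399

There are C(21,6) = 54264 possible draws.
By inclusion-exclusion on the complements, draws missing all white or all black: C(13,6) + C(17,6) − C(9,6) = 1716 + 12376 − 84 = 14008.
So draws with at least one of each: 54264 − 14008 = 40256, probability 40256/54264 = 296/399.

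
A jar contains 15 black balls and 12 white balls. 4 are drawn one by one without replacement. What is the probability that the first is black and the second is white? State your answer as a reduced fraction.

10/39

Multiply the conditional probabilities at each draw: 15/27 · 12/26 = 180/702 = 10/39.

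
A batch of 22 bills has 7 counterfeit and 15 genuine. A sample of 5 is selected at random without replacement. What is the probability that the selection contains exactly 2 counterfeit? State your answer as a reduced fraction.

The sample space is all 5-subsets of the 22: C(22,5) = 26334.
Selections with exactly 2 counterfeit: choose 2 of the 7 counterfeit and 3 of the 15 genuine, C(7,2)·C(15,3) = 21·455 = 9555.
Probability = 9555/26334 = 455/1254.

455/1254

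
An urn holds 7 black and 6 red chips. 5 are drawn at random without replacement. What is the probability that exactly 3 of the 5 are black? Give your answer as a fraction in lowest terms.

There are C(13,5) = 1287 ways to choose 5 from 13.
Selections with exactly 3 black: choose 3 of the 7 black and 2 of the 6 red, C(7,3)·C(6,2) = 35·15 = 525.
Probability = 525/1287 = 175/429.

175/429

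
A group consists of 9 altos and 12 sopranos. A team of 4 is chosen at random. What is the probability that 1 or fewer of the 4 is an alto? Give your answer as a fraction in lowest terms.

There are C(21,4) = 5985 ways to choose the 4.
Favorable selections (1 or fewer alto): C(9,0)·C(12,4) + C(9,1)·C(12,3) = 495 + 1980 = 2475.
Probability = 2475/5985 = 55/133.

55/133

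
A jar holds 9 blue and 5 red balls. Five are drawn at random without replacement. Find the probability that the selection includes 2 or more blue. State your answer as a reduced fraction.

Total selections: C(14,5) = 2002.
Count the complement (fewer than 2 blue): C(9,0)·C(5,5) + C(9,1)·C(5,4) = 1 + 45 = 46.
Probability = 1 − 46/2002 = 1956/2002 = 978/1001.

978/1001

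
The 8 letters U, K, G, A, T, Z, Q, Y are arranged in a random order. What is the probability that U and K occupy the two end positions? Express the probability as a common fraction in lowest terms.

1/28

There are 8! = 40320 arrangements.
Place U and K at the ends in 2 ways, arrange the remaining 6 in 6! = 720 ways: 2·720 = 1440.
Probability = 1440/40320 = 1/28.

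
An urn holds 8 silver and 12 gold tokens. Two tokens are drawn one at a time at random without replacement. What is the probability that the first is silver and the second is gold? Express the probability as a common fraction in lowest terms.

Multiply the conditional probabilities at each draw: 8/20 · 12/19 = 96/380 = 24/95.

24/95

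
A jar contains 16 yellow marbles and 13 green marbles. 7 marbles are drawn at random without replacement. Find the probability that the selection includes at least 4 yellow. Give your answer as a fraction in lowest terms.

Total selections: C(29,7) = 1560780.
Favorable selections (at least 4 yellow): C(16,4)·C(13,3) + C(16,5)·C(13,2) + C(16,6)·C(13,1) + C(16,7)·C(13,0) = 520520 + 340704 + 104104 + 11440 = 976768.
Probability = 976768/1560780 = 18784/30015.

18784/30015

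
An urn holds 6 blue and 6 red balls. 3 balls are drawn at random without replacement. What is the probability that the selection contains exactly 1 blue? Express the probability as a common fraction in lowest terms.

9/22

There are C(12,3) = 220 ways to choose 3 from 12.
Selections with exactly 1 blue: choose 1 of the 6 blue and 2 of the 6 red, C(6,1)·C(6,2) = 6·15 = 90.
Probability = 90/220 = 9/22.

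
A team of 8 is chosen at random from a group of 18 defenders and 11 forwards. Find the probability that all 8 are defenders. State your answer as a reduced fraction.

34/3335

There are C(29,8) = 4292145 possible selections.
Selections with all defenders: C(18,8) = 43758.
Probability = 43758/4292145 = 34/3335.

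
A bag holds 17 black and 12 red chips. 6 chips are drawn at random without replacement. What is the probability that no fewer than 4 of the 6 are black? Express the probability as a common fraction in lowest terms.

Total selections: C(29,6) = 475020.
Favorable selections (no fewer than 4 black): C(17,4)·C(12,2) + C(17,5)·C(12,1) + C(17,6)·C(12,0) = 157080 + 74256 + 12376 = 243712.
Probability = 243712/475020 = 8704/16965.

8704/16965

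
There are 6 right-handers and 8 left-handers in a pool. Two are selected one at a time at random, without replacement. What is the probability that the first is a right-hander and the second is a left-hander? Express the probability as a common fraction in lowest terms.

24/91

Multiply the conditional probabilities at each draw: 6/14 · 8/13 = 48/182 = 24/91.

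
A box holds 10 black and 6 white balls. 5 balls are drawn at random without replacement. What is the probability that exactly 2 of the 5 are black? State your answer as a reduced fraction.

75/364

Total number of selections: C(16,5) = 4368.
Selections with exactly 2 black: choose 2 of the 10 black and 3 of the 6 white, C(10,2)·C(6,3) = 45·20 = 900.
Probability = 900/4368 = 75/364.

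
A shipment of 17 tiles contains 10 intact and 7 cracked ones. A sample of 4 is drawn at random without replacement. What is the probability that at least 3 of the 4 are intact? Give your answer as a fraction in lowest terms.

15/34

There are C(17,4) = 2380 ways to choose the 4.
Favorable selections (at least 3 intact): C(10,3)·C(7,1) + C(10,4)·C(7,0) = 840 + 210 = 1050.
Probability = 1050/2380 = 15/34.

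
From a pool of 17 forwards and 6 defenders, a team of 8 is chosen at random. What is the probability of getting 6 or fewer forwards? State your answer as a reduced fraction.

934/1311

Total selections: C(23,8) = 490314.
Favorable selections (6 or fewer forwards): C(17,2)·C(6,6) + C(17,3)·C(6,5) + C(17,4)·C(6,4) + C(17,5)·C(6,3) + C(17,6)·C(6,2) = 136 + 4080 + 35700 + 123760 + 185640 = 349316.
Probability = 349316/490314 = 934/1311.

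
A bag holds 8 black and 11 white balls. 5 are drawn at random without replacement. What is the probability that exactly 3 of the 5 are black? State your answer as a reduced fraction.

Total number of selections: C(19,5) = 11628.
Selections with exactly 3 black: choose 3 of the 8 black and 2 of the 11 white, C(8,3)·C(11,2) = 56·55 = 3080.
Probability = 3080/11628 = 770/2907.

770/2907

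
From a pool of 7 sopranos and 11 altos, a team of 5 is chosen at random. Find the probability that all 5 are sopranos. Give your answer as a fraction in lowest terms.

There are C(18,5) = 8568 possible selections.
Selections with all sopranos: C(7,5) = 21.
Probability = 21/8568 = 1/408.

1/408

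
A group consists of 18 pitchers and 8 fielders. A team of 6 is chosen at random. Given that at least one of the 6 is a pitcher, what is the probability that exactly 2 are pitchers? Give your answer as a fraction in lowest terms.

85/1827

Work in counts. Selections with at least one pitcher: C(26,6) − C(8,6) = 230230 − 28 = 230202.
Of those, selections where exactly 2 are pitchers: C(18,2)·C(8,4) = 153·70 = 10710.
Conditional probability = 10710/230202 = 85/1827.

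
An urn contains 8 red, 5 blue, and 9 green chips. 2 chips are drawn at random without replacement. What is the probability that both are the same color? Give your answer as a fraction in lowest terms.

There are C(22,2) = 231 ways to draw 2 chips.
All same color: C(8,2) + C(5,2) + C(9,2) = 28 + 10 + 36 = 74.
Probability = 74/231.

74/231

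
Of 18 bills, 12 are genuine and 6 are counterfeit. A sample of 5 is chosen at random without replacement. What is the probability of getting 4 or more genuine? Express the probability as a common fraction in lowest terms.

There are C(18,5) = 8568 ways to choose the 5.
Favorable selections (4 or more genuine): C(12,4)·C(6,1) + C(12,5)·C(6,0) = 2970 + 792 = 3762.
Probability = 3762/8568 = 209/476.

209/476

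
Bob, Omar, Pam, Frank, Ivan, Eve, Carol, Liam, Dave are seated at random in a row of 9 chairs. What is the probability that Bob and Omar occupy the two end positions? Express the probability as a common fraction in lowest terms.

1/36

There are 9! = 362880 arrangements.
Place Bob and Omar at the ends in 2 ways, arrange the remaining 7 in 7! = 5040 ways: 2·5040 = 10080.
Probability = 10080/362880 = 1/36.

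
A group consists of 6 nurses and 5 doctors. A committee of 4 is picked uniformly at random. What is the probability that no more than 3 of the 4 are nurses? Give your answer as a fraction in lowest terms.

21/22

There are C(11,4) = 330 ways to choose the 4.
The complement is exactly 4 nurses: C(6,4)·C(5,0) = 15.
Probability = 1 − 15/330 = 315/330 = 21/22.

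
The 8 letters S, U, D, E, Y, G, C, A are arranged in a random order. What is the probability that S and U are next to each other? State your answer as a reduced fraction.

There are 8! = 40320 arrangements.
Treat S and U as a block: 7! arrangements of the blocks × 2 orders within the block = 2·5040 = 10080.
Probability = 10080/40320 = 1/4.

1/4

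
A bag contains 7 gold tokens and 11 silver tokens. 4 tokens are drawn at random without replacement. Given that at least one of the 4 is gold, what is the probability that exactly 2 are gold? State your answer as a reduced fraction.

11/26

Work in counts. Selections with at least one gold: C(18,4) − C(11,4) = 3060 − 330 = 2730.
Of those, selections where exactly 2 are gold: C(7,2)·C(11,2) = 21·55 = 1155.
Conditional probability = 1155/2730 = 11/26.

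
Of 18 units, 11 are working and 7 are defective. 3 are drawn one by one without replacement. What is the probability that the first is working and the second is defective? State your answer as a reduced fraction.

77/306

Multiply the conditional probabilities at each draw: 11/18 · 7/17 = 77/306.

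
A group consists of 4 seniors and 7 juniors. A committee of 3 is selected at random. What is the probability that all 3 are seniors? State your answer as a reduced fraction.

There are C(11,3) = 165 possible selections.
Selections with all seniors: C(4,3) = 4.
Probability = 4/165.

4/165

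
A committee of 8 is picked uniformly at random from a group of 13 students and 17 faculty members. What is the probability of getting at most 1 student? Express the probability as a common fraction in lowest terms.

7106/150075

Total selections: C(30,8) = 5852925.
Favorable selections (at most 1 student): C(13,0)·C(17,8) + C(13,1)·C(17,7) = 24310 + 252824 = 277134.
Probability = 277134/5852925 = 7106/150075.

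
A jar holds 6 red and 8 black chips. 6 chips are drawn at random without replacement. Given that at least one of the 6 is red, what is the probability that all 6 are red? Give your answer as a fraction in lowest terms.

Work in counts. Selections with at least one red: C(14,6) − C(8,6) = 3003 − 28 = 2975.
Of those, selections where all 6 are red: C(6,6) = 1.
Conditional probability = 1/2975.

1/2975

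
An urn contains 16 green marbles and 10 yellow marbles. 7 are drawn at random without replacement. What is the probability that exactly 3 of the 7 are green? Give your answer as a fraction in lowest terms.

The sample space is all 7-subsets of the 26: C(26,7) = 657800.
Selections with exactly 3 green: choose 3 of the 16 green and 4 of the 10 yellow, C(16,3)·C(10,4) = 560·210 = 117600.
Probability = 117600/657800 = 588/3289.

588/3289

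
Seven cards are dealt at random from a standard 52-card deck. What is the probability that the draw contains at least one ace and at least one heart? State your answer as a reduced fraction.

There are C(52,7) = 133784560 possible draws.
By inclusion-exclusion on the complements, draws missing all aces or all hearts: C(48,7) + C(39,7) − C(36,7) = 73629072 + 15380937 − 8347680 = 80662329.
So draws with at least one of each: 133784560 − 80662329 = 53122231, probability 53122231/133784560.

53122231/133784560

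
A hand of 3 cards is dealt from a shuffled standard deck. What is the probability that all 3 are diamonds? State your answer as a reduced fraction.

There are C(52,3) = 22100 possible 3-card hands.
Hands that are all diamonds: C(13,3) = 286.
Probability = 286/22100 = 11/850.

11/850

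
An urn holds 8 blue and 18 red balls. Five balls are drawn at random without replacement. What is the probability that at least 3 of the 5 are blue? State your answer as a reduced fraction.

Total selections: C(26,5) = 65780.
Favorable selections (at least 3 blue): C(8,3)·C(18,2) + C(8,4)·C(18,1) + C(8,5)·C(18,0) = 8568 + 1260 + 56 = 9884.
Probability = 9884/65780 = 2471/16445.

2471/16445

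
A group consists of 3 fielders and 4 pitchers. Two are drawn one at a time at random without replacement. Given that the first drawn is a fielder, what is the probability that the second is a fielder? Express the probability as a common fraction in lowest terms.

After removing one fielder, 6 remain: 2 fielders and 4 pitchers.
So the probability the next is a fielder is 2/6 = 1/3.

1/3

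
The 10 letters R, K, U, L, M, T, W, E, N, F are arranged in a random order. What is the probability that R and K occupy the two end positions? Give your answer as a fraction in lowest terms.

There are 10! = 3628800 arrangements.
Place R and K at the ends in 2 ways, arrange the remaining 8 in 8! = 40320 ways: 2·40320 = 80640.
Probability = 80640/3628800 = 1/45.

1/45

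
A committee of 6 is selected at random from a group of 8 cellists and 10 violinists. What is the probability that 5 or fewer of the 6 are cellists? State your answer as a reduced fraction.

Total selections: C(18,6) = 18564.
Favorable selections (5 or fewer cellists): C(8,0)·C(10,6) + C(8,1)·C(10,5) + C(8,2)·C(10,4) + C(8,3)·C(10,3) + C(8,4)·C(10,2) + C(8,5)·C(10,1) = 210 + 2016 + 5880 + 6720 + 3150 + 560 = 18536.
Probability = 18536/18564 = 662/663.

662/663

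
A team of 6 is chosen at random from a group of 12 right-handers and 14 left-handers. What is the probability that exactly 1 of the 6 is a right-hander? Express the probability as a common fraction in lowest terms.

Total number of selections: C(26,6) = 230230.
Selections with exactly 1 right-hander: choose 1 of the 12 right-handers and 5 of the 14 left-handers, C(12,1)·C(14,5) = 12·2002 = 24024.
Probability = 24024/230230 = 12/115.

12/115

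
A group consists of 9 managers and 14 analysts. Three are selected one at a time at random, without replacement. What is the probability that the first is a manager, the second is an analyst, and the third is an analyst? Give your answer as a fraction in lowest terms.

Multiply the conditional probabilities at each draw: 9/23 · 14/22 · 13/21 = 1638/10626 = 39/253.

39/253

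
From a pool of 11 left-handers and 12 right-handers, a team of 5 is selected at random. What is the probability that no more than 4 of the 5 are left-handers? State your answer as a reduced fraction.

431/437

Total selections: C(23,5) = 33649.
The complement is exactly 5 left-handers: C(11,5)·C(12,0) = 462.
Probability = 1 − 462/33649 = 33187/33649 = 431/437.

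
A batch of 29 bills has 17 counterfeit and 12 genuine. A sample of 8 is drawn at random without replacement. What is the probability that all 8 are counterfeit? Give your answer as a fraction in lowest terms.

34/6003

There are C(29,8) = 4292145 possible selections.
Selections with all counterfeit: C(17,8) = 24310.
Probability = 24310/4292145 = 34/6003.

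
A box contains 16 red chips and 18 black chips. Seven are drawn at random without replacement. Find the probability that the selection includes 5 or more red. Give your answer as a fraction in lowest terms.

3029/19778

Total selections: C(34,7) = 5379616.
Favorable selections (5 or more red): C(16,5)·C(18,2) + C(16,6)·C(18,1) + C(16,7)·C(18,0) = 668304 + 144144 + 11440 = 823888.
Probability = 823888/5379616 = 3029/19778.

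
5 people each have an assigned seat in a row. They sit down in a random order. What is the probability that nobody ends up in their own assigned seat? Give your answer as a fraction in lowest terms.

There are 5! = 120 seatings.
By inclusion-exclusion, seatings with no fixed points: C(5,0)·5! − C(5,1)·4! + C(5,2)·3! − C(5,3)·2! + C(5,4)·1! − C(5,5)·0! = 44.
Probability = 44/120 = 11/30.

11/30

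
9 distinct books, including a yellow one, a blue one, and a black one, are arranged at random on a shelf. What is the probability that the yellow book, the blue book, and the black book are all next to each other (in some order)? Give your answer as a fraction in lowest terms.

1/12

There are 9! = 362880 arrangements.
Treat the three as one block: 7! placements × 3! orders within the block = 5040·6 = 30240.
Probability = 30240/362880 = 1/12.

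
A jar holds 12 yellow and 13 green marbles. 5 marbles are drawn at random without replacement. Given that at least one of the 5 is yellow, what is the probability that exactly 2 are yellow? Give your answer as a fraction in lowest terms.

572/1571

Work in counts. Selections with at least one yellow: C(25,5) − C(13,5) = 53130 − 1287 = 51843.
Of those, selections where exactly 2 are yellow: C(12,2)·C(13,3) = 66·286 = 18876.
Conditional probability = 18876/51843 = 572/1571.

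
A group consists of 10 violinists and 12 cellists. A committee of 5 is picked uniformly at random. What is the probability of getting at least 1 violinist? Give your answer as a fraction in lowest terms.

129/133

There are C(22,5) = 26334 ways to choose the 5.
The complement is all 5 are cellists: C(12,5) = 792.
Probability = 1 − 792/26334 = 25542/26334 = 129/133.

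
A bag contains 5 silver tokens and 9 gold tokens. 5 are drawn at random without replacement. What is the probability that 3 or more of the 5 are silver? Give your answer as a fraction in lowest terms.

Total selections: C(14,5) = 2002.
Favorable selections (3 or more silver): C(5,3)·C(9,2) + C(5,4)·C(9,1) + C(5,5)·C(9,0) = 360 + 45 + 1 = 406.
Probability = 406/2002 = 29/143.

29/143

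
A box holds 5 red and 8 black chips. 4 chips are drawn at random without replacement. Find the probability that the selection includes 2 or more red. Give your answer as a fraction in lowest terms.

Total selections: C(13,4) = 715.
Count the complement (fewer than 2 red): C(5,0)·C(8,4) + C(5,1)·C(8,3) = 70 + 280 = 350.
Probability = 1 − 350/715 = 365/715 = 73/143.

73/143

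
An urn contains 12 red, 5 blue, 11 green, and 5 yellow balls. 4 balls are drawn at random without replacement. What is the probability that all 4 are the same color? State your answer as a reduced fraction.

There are C(33,4) = 40920 ways to draw 4 balls.
All same color: C(12,4) + C(5,4) + C(11,4) + C(5,4) = 495 + 5 + 330 + 5 = 835.
Probability = 835/40920 = 167/8184.

167/8184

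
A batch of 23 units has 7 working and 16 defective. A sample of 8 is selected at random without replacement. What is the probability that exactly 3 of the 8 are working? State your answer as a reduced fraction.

25480/81719

Total number of selections: C(23,8) = 490314.
Selections with exactly 3 working: choose 3 of the 7 working and 5 of the 16 defective, C(7,3)·C(16,5) = 35·4368 = 152880.
Probability = 152880/490314 = 25480/81719.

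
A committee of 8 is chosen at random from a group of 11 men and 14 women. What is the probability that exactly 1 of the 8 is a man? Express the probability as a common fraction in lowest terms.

Total number of selections: C(25,8) = 1081575.
Selections with exactly 1 man: choose 1 of the 11 men and 7 of the 14 women, C(11,1)·C(14,7) = 11·3432 = 37752.
Probability = 37752/1081575 = 1144/32775.

1144/32775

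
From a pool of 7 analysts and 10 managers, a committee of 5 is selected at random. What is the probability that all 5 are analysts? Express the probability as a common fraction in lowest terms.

3/884

There are C(17,5) = 6188 possible selections.
Selections with all analysts: C(7,5) = 21.
Probability = 21/6188 = 3/884.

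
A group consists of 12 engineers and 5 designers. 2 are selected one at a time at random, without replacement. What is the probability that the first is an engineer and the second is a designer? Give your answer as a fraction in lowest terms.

Multiply the conditional probabilities at each draw: 12/17 · 5/16 = 60/272 = 15/68.

15/68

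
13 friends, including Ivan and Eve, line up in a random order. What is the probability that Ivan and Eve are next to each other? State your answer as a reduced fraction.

2/13

There are 13! = 6227020800 arrangements.
Treat Ivan and Eve as a block: 12! arrangements of the blocks × 2 orders within the block = 2·479001600 = 958003200.
Probability = 958003200/6227020800 = 2/13.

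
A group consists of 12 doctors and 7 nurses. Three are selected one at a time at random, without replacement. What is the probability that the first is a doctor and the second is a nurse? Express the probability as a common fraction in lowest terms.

Multiply the conditional probabilities at each draw: 12/19 · 7/18 = 84/342 = 14/57.

14/57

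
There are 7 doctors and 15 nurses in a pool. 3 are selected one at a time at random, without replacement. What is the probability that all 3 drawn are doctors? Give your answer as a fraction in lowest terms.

1/44

Multiply the conditional probabilities at each draw: 7/22 · 6/21 · 5/20 = 210/9240 = 1/44.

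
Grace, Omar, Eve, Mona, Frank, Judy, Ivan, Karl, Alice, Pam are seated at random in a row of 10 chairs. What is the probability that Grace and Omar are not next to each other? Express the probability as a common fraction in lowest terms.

4/5

There are 10! = 3628800 arrangements.
Arrangements with Grace and Omar adjacent: 2·9! = 725760.
So not adjacent: 3628800 − 725760 = 2903040, probability 2903040/3628800 = 4/5.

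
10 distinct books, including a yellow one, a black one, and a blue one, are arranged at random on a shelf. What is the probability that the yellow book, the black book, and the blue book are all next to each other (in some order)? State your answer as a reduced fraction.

There are 10! = 3628800 arrangements.
Treat the three as one block: 8! placements × 3! orders within the block = 40320·6 = 241920.
Probability = 241920/3628800 = 1/15.

1/15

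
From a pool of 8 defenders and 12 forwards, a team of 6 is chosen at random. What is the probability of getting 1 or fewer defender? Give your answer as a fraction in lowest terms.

Total selections: C(20,6) = 38760.
Favorable selections (1 or fewer defender): C(8,0)·C(12,6) + C(8,1)·C(12,5) = 924 + 6336 = 7260.
Probability = 7260/38760 = 121/646.

121/646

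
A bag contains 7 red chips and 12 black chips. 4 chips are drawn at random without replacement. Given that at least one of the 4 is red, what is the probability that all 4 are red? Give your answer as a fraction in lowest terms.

Work in counts. Selections with at least one red: C(19,4) − C(12,4) = 3876 − 495 = 3381.
Of those, selections where all 4 are red: C(7,4) = 35.
Conditional probability = 35/3381 = 5/483.

5/483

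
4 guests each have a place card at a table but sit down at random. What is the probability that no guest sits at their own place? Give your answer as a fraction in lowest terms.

3/8

There are 4! = 24 seatings.
By inclusion-exclusion, seatings with no fixed points: C(4,0)·4! − C(4,1)·3! + C(4,2)·2! − C(4,3)·1! + C(4,4)·0! = 9.
Probability = 9/24 = 3/8.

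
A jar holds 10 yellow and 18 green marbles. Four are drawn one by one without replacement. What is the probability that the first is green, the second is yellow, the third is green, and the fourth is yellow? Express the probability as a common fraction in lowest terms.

Multiply the conditional probabilities at each draw: 18/28 · 10/27 · 17/26 · 9/25 = 27540/491400 = 51/910.

51/910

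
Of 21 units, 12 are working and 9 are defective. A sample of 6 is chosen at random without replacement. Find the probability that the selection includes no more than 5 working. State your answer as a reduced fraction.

There are C(21,6) = 54264 ways to choose the 6.
The complement is exactly 6 working: C(12,6)·C(9,0) = 924.
Probability = 1 − 924/54264 = 53340/54264 = 635/646.

635/646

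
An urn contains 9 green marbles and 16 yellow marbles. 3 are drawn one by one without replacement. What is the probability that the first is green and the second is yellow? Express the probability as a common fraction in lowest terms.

6/25

Multiply the conditional probabilities at each draw: 9/25 · 16/24 = 144/600 = 6/25.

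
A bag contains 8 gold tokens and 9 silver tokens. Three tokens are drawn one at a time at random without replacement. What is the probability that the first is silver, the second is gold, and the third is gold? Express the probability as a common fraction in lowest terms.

Multiply the conditional probabilities at each draw: 9/17 · 8/16 · 7/15 = 504/4080 = 21/170.

21/170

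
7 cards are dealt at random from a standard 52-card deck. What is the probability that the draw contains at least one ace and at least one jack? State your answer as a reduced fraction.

3105873/16723070

There are C(52,7) = 133784560 possible draws.
By inclusion-exclusion on the complements, draws missing all aces or all jacks: C(48,7) + C(48,7) − C(44,7) = 73629072 + 73629072 − 38320568 = 108937576.
So draws with at least one of each: 133784560 − 108937576 = 24846984, probability 24846984/133784560 = 3105873/16723070.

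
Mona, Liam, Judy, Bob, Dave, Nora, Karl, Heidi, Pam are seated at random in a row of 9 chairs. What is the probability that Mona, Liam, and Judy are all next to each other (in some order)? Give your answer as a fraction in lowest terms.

There are 9! = 362880 arrangements.
Treat the three as one block: 7! placements × 3! orders within the block = 5040·6 = 30240.
Probability = 30240/362880 = 1/12.

1/12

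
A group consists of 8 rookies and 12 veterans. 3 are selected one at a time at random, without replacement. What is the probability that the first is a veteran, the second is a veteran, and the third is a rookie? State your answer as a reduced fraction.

44/285

Multiply the conditional probabilities at each draw: 12/20 · 11/19 · 8/18 = 1056/6840 = 44/285.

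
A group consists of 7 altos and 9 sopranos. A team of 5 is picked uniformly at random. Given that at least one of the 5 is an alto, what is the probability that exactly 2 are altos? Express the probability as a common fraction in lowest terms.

Work in counts. Selections with at least one alto: C(16,5) − C(9,5) = 4368 − 126 = 4242.
Of those, selections where exactly 2 are altos: C(7,2)·C(9,3) = 21·84 = 1764.
Conditional probability = 1764/4242 = 42/101.

42/101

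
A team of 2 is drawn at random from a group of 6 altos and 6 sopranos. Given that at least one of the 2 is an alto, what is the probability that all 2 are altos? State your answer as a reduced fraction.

Work in counts. Selections with at least one alto: C(12,2) − C(6,2) = 66 − 15 = 51.
Of those, selections where all 2 are altos: C(6,2) = 15.
Conditional probability = 15/51 = 5/17.

5/17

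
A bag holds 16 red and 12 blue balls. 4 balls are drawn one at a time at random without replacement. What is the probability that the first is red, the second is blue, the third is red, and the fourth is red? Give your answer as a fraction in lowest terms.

16/195

Multiply the conditional probabilities at each draw: 16/28 · 12/27 · 15/26 · 14/25 = 40320/491400 = 16/195.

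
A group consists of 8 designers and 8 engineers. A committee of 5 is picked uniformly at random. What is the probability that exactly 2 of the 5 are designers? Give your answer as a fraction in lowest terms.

14/39

There are C(16,5) = 4368 ways to choose 5 from 16.
Selections with exactly 2 designers: choose 2 of the 8 designers and 3 of the 8 engineers, C(8,2)·C(8,3) = 28·56 = 1568.
Probability = 1568/4368 = 14/39.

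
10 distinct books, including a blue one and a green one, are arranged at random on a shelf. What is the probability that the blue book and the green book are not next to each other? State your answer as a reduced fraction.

There are 10! = 3628800 arrangements.
Arrangements with the blue book and the green book adjacent: 2·9! = 725760.
So not adjacent: 3628800 − 725760 = 2903040, probability 2903040/3628800 = 4/5.

4/5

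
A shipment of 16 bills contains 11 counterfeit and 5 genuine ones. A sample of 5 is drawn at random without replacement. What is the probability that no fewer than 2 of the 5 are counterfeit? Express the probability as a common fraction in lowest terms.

There are C(16,5) = 4368 ways to choose the 5.
Favorable selections (no fewer than 2 counterfeit): C(11,2)·C(5,3) + C(11,3)·C(5,2) + C(11,4)·C(5,1) + C(11,5)·C(5,0) = 550 + 1650 + 1650 + 462 = 4312.
Probability = 4312/4368 = 77/78.

77/78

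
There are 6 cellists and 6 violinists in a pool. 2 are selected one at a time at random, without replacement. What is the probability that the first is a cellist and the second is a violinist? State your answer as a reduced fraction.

Multiply the conditional probabilities at each draw: 6/12 · 6/11 = 36/132 = 3/11.

3/11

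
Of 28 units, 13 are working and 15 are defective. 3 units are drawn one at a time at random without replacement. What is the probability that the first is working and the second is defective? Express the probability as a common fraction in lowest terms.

Multiply the conditional probabilities at each draw: 13/28 · 15/27 = 195/756 = 65/252.

65/252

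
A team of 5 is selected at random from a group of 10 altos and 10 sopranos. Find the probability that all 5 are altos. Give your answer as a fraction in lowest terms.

There are C(20,5) = 15504 possible selections.
Selections with all altos: C(10,5) = 252.
Probability = 252/15504 = 21/1292.

21/1292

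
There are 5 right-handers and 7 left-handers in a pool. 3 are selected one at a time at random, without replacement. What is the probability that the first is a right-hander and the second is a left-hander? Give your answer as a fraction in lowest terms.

Multiply the conditional probabilities at each draw: 5/12 · 7/11 = 35/132.

35/132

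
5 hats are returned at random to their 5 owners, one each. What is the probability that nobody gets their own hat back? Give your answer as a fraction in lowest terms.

There are 5! = 120 assignments.
By inclusion-exclusion, assignments with no fixed points: C(5,0)·5! − C(5,1)·4! + C(5,2)·3! − C(5,3)·2! + C(5,4)·1! − C(5,5)·0! = 44.
Probability = 44/120 = 11/30.

11/30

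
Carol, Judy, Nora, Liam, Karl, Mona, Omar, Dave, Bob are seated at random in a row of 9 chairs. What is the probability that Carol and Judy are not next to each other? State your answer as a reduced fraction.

There are 9! = 362880 arrangements.
Arrangements with Carol and Judy adjacent: 2·8! = 80640.
So not adjacent: 362880 − 80640 = 282240, probability 282240/362880 = 7/9.

7/9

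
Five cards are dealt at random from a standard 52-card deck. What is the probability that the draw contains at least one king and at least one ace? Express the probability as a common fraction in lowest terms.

There are C(52,5) = 2598960 possible draws.
By inclusion-exclusion on the complements, draws missing all kings or all aces: C(48,5) + C(48,5) − C(44,5) = 1712304 + 1712304 − 1086008 = 2338600.
So draws with at least one of each: 2598960 − 2338600 = 260360, probability 260360/2598960 = 6509/64974.

6509/64974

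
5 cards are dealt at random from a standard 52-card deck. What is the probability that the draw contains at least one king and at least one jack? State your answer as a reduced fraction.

There are C(52,5) = 2598960 possible draws.
By inclusion-exclusion on the complements, draws missing all kings or all jacks: C(48,5) + C(48,5) − C(44,5) = 1712304 + 1712304 − 1086008 = 2338600.
So draws with at least one of each: 2598960 − 2338600 = 260360, probability 260360/2598960 = 6509/64974.

6509/64974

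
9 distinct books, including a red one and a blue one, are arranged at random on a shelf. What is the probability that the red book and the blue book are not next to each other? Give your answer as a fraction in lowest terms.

There are 9! = 362880 arrangements.
Arrangements with the red book and the blue book adjacent: 2·8! = 80640.
So not adjacent: 362880 − 80640 = 282240, probability 282240/362880 = 7/9.

7/9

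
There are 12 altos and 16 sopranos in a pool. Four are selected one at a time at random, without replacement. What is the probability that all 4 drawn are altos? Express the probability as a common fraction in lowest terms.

Multiply the conditional probabilities at each draw: 12/28 · 11/27 · 10/26 · 9/25 = 11880/491400 = 11/455.

11/455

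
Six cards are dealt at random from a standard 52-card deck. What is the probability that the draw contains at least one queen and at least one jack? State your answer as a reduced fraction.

There are C(52,6) = 20358520 possible draws.
By inclusion-exclusion on the complements, draws missing all queens or all jacks: C(48,6) + C(48,6) − C(44,6) = 12271512 + 12271512 − 7059052 = 17483972.
So draws with at least one of each: 20358520 − 17483972 = 2874548, probability 2874548/20358520 = 718637/5089630.

718637/5089630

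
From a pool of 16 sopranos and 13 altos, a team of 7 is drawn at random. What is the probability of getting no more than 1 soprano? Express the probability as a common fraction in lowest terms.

There are C(29,7) = 1560780 ways to choose the 7.
Favorable selections (no more than 1 soprano): C(16,0)·C(13,7) + C(16,1)·C(13,6) = 1716 + 27456 = 29172.
Probability = 29172/1560780 = 187/10005.

187/10005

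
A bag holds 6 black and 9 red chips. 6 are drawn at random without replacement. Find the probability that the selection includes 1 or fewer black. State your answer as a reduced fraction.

Total selections: C(15,6) = 5005.
Favorable selections (1 or fewer black): C(6,0)·C(9,6) + C(6,1)·C(9,5) = 84 + 756 = 840.
Probability = 840/5005 = 24/143.

24/143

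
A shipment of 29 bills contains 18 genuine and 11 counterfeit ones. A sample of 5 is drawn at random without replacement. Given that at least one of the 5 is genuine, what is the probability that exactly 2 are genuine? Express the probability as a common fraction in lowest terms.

8415/39431

Work in counts. Selections with at least one genuine: C(29,5) − C(11,5) = 118755 − 462 = 118293.
Of those, selections where exactly 2 are genuine: C(18,2)·C(11,3) = 153·165 = 25245.
Conditional probability = 25245/118293 = 8415/39431.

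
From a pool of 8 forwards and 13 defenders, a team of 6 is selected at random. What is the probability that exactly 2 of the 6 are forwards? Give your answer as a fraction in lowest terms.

The sample space is all 6-subsets of the 21: C(21,6) = 54264.
Selections with exactly 2 forwards: choose 2 of the 8 forwards and 4 of the 13 defenders, C(8,2)·C(13,4) = 28·715 = 20020.
Probability = 20020/54264 = 715/1938.

715/1938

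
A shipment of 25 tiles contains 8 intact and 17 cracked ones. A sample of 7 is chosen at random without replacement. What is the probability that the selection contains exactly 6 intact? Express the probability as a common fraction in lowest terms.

119/120175

There are C(25,7) = 480700 ways to choose 7 from 25.
Selections with exactly 6 intact: choose 6 of the 8 intact and 1 of the 17 cracked, C(8,6)·C(17,1) = 28·17 = 476.
Probability = 476/480700 = 119/120175.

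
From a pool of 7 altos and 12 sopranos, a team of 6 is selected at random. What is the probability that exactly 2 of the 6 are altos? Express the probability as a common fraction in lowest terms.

495/1292

Total number of selections: C(19,6) = 27132.
Selections with exactly 2 altos: choose 2 of the 7 altos and 4 of the 12 sopranos, C(7,2)·C(12,4) = 21·495 = 10395.
Probability = 10395/27132 = 495/1292.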